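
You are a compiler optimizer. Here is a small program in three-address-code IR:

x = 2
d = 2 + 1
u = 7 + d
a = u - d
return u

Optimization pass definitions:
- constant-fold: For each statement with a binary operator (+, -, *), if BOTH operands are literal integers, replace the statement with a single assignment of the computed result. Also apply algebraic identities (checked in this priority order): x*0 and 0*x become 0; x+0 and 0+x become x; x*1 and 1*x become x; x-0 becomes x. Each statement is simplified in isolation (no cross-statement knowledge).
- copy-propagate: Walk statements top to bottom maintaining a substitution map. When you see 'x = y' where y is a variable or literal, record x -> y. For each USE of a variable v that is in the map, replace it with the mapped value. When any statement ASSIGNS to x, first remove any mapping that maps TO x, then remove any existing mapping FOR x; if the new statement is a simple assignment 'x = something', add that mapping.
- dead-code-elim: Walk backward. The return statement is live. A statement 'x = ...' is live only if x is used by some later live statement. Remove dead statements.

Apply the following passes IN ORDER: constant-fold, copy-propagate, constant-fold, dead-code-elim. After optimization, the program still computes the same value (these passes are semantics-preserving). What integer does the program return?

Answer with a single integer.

Initial IR:
  x = 2
  d = 2 + 1
  u = 7 + d
  a = u - d
  return u
After constant-fold (5 stmts):
  x = 2
  d = 3
  u = 7 + d
  a = u - d
  return u
After copy-propagate (5 stmts):
  x = 2
  d = 3
  u = 7 + 3
  a = u - 3
  return u
After constant-fold (5 stmts):
  x = 2
  d = 3
  u = 10
  a = u - 3
  return u
After dead-code-elim (2 stmts):
  u = 10
  return u
Evaluate:
  x = 2  =>  x = 2
  d = 2 + 1  =>  d = 3
  u = 7 + d  =>  u = 10
  a = u - d  =>  a = 7
  return u = 10

Answer: 10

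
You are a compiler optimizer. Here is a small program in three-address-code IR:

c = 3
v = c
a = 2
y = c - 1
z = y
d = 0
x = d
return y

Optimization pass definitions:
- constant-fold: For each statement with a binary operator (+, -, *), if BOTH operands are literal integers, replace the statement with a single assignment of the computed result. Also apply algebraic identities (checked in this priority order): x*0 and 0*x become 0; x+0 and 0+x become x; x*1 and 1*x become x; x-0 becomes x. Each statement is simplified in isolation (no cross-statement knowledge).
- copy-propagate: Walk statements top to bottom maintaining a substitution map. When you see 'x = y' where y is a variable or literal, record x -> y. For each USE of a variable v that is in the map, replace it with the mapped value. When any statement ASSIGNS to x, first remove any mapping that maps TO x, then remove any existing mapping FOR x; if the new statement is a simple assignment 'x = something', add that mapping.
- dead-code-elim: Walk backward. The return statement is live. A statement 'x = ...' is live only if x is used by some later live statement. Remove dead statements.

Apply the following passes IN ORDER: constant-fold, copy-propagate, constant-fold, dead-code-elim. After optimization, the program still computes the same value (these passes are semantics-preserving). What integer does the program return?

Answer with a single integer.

Initial IR:
  c = 3
  v = c
  a = 2
  y = c - 1
  z = y
  d = 0
  x = d
  return y
After constant-fold (8 stmts):
  c = 3
  v = c
  a = 2
  y = c - 1
  z = y
  d = 0
  x = d
  return y
After copy-propagate (8 stmts):
  c = 3
  v = 3
  a = 2
  y = 3 - 1
  z = y
  d = 0
  x = 0
  return y
After constant-fold (8 stmts):
  c = 3
  v = 3
  a = 2
  y = 2
  z = y
  d = 0
  x = 0
  return y
After dead-code-elim (2 stmts):
  y = 2
  return y
Evaluate:
  c = 3  =>  c = 3
  v = c  =>  v = 3
  a = 2  =>  a = 2
  y = c - 1  =>  y = 2
  z = y  =>  z = 2
  d = 0  =>  d = 0
  x = d  =>  x = 0
  return y = 2

Answer: 2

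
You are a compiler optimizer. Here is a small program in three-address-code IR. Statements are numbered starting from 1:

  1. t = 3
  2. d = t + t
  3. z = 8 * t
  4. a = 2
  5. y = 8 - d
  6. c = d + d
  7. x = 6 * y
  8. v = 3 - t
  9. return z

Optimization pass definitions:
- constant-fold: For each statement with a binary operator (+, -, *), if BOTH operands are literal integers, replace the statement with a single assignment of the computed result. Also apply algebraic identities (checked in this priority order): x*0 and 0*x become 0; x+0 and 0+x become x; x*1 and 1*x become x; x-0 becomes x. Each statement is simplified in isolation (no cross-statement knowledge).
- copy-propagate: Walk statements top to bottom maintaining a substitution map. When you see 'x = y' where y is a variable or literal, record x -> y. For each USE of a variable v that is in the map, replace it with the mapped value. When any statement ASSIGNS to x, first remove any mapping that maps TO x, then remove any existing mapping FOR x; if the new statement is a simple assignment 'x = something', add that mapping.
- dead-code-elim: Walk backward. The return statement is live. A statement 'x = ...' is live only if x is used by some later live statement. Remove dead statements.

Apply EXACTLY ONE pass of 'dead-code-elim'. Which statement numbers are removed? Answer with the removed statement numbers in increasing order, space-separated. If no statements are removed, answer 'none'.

Answer: 2 4 5 6 7 8

Derivation:
Backward liveness scan:
Stmt 1 't = 3': KEEP (t is live); live-in = []
Stmt 2 'd = t + t': DEAD (d not in live set ['t'])
Stmt 3 'z = 8 * t': KEEP (z is live); live-in = ['t']
Stmt 4 'a = 2': DEAD (a not in live set ['z'])
Stmt 5 'y = 8 - d': DEAD (y not in live set ['z'])
Stmt 6 'c = d + d': DEAD (c not in live set ['z'])
Stmt 7 'x = 6 * y': DEAD (x not in live set ['z'])
Stmt 8 'v = 3 - t': DEAD (v not in live set ['z'])
Stmt 9 'return z': KEEP (return); live-in = ['z']
Removed statement numbers: [2, 4, 5, 6, 7, 8]
Surviving IR:
  t = 3
  z = 8 * t
  return z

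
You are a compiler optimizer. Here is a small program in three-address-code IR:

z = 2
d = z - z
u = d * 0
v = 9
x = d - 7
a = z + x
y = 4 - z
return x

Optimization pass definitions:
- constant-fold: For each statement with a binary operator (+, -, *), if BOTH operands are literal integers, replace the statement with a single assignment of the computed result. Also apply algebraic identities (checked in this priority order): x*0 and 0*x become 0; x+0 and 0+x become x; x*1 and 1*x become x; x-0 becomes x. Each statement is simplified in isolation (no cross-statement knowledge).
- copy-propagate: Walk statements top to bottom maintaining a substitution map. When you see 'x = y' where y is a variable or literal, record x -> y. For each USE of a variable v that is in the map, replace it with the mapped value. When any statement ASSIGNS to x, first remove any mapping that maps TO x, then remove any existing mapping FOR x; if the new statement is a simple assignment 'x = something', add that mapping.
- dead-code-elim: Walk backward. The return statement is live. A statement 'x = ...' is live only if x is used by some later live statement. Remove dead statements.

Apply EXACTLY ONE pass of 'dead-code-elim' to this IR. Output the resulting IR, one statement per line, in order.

Applying dead-code-elim statement-by-statement:
  [8] return x  -> KEEP (return); live=['x']
  [7] y = 4 - z  -> DEAD (y not live)
  [6] a = z + x  -> DEAD (a not live)
  [5] x = d - 7  -> KEEP; live=['d']
  [4] v = 9  -> DEAD (v not live)
  [3] u = d * 0  -> DEAD (u not live)
  [2] d = z - z  -> KEEP; live=['z']
  [1] z = 2  -> KEEP; live=[]
Result (4 stmts):
  z = 2
  d = z - z
  x = d - 7
  return x

Answer: z = 2
d = z - z
x = d - 7
return x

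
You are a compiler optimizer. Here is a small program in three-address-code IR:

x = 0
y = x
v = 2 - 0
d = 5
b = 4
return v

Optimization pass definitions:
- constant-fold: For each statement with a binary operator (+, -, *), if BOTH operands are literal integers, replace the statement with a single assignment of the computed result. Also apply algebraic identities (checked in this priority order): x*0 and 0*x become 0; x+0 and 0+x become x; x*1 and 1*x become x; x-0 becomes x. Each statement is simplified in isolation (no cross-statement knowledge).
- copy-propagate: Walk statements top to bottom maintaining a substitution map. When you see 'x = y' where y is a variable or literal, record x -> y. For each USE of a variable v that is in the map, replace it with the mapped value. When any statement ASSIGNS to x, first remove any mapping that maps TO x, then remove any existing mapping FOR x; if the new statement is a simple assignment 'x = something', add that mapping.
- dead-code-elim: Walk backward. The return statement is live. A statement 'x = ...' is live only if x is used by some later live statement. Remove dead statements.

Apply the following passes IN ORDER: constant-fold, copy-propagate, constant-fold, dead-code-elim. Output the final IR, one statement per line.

Initial IR:
  x = 0
  y = x
  v = 2 - 0
  d = 5
  b = 4
  return v
After constant-fold (6 stmts):
  x = 0
  y = x
  v = 2
  d = 5
  b = 4
  return v
After copy-propagate (6 stmts):
  x = 0
  y = 0
  v = 2
  d = 5
  b = 4
  return 2
After constant-fold (6 stmts):
  x = 0
  y = 0
  v = 2
  d = 5
  b = 4
  return 2
After dead-code-elim (1 stmts):
  return 2

Answer: return 2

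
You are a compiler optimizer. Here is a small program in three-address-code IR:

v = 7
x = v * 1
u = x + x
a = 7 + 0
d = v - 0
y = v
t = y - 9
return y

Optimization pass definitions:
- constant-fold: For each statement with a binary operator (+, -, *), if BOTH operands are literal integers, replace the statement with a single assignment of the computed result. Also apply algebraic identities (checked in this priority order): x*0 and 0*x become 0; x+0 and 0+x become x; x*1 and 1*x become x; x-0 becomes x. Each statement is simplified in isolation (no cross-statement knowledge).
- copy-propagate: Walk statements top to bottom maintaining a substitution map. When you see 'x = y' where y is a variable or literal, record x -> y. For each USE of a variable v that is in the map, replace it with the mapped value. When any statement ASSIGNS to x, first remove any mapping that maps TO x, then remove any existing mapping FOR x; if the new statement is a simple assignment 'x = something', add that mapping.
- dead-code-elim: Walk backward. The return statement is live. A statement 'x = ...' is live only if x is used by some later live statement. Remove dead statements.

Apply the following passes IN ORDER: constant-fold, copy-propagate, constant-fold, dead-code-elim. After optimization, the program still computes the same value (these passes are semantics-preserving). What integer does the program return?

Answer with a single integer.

Initial IR:
  v = 7
  x = v * 1
  u = x + x
  a = 7 + 0
  d = v - 0
  y = v
  t = y - 9
  return y
After constant-fold (8 stmts):
  v = 7
  x = v
  u = x + x
  a = 7
  d = v
  y = v
  t = y - 9
  return y
After copy-propagate (8 stmts):
  v = 7
  x = 7
  u = 7 + 7
  a = 7
  d = 7
  y = 7
  t = 7 - 9
  return 7
After constant-fold (8 stmts):
  v = 7
  x = 7
  u = 14
  a = 7
  d = 7
  y = 7
  t = -2
  return 7
After dead-code-elim (1 stmts):
  return 7
Evaluate:
  v = 7  =>  v = 7
  x = v * 1  =>  x = 7
  u = x + x  =>  u = 14
  a = 7 + 0  =>  a = 7
  d = v - 0  =>  d = 7
  y = v  =>  y = 7
  t = y - 9  =>  t = -2
  return y = 7

Answer: 7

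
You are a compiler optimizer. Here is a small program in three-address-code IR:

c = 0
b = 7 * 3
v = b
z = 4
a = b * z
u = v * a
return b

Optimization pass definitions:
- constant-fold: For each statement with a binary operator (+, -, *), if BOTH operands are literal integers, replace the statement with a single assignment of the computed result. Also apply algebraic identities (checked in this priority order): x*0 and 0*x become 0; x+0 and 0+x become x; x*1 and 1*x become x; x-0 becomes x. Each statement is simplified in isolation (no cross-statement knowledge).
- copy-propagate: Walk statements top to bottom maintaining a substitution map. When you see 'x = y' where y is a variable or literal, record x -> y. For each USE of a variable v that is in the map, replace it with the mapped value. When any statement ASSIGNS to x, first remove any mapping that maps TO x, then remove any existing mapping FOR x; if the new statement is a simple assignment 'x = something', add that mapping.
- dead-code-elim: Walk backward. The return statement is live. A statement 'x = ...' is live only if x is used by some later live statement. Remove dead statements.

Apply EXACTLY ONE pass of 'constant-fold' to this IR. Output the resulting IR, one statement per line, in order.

Answer: c = 0
b = 21
v = b
z = 4
a = b * z
u = v * a
return b

Derivation:
Applying constant-fold statement-by-statement:
  [1] c = 0  (unchanged)
  [2] b = 7 * 3  -> b = 21
  [3] v = b  (unchanged)
  [4] z = 4  (unchanged)
  [5] a = b * z  (unchanged)
  [6] u = v * a  (unchanged)
  [7] return b  (unchanged)
Result (7 stmts):
  c = 0
  b = 21
  v = b
  z = 4
  a = b * z
  u = v * a
  return b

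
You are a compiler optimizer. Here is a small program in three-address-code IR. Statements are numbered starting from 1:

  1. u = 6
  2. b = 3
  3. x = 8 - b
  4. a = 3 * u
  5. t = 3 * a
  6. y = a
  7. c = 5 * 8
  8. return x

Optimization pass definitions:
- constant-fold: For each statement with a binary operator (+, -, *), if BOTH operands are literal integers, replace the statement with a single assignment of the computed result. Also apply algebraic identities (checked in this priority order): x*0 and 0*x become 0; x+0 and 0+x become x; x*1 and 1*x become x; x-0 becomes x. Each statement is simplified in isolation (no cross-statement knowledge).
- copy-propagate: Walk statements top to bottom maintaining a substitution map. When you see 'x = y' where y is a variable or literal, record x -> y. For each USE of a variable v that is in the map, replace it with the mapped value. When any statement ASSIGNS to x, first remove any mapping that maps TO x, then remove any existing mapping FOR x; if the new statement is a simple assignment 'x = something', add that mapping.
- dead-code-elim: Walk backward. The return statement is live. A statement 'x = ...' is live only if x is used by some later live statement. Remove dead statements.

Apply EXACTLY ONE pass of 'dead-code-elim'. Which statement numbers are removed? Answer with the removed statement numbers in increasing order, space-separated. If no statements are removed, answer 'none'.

Answer: 1 4 5 6 7

Derivation:
Backward liveness scan:
Stmt 1 'u = 6': DEAD (u not in live set [])
Stmt 2 'b = 3': KEEP (b is live); live-in = []
Stmt 3 'x = 8 - b': KEEP (x is live); live-in = ['b']
Stmt 4 'a = 3 * u': DEAD (a not in live set ['x'])
Stmt 5 't = 3 * a': DEAD (t not in live set ['x'])
Stmt 6 'y = a': DEAD (y not in live set ['x'])
Stmt 7 'c = 5 * 8': DEAD (c not in live set ['x'])
Stmt 8 'return x': KEEP (return); live-in = ['x']
Removed statement numbers: [1, 4, 5, 6, 7]
Surviving IR:
  b = 3
  x = 8 - b
  return x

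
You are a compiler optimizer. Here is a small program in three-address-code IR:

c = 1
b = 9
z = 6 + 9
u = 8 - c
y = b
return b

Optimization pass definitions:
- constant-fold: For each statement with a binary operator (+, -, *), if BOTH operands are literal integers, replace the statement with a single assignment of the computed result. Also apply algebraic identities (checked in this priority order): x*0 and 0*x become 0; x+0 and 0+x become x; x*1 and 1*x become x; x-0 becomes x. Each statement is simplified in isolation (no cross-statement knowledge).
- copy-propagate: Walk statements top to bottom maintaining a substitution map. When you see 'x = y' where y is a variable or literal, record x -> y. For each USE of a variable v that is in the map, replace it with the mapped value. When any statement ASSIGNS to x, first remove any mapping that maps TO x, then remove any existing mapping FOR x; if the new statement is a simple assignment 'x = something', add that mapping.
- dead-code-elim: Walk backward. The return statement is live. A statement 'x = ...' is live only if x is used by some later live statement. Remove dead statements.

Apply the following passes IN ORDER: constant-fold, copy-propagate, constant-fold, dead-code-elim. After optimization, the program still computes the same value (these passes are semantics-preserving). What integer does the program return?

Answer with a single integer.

Initial IR:
  c = 1
  b = 9
  z = 6 + 9
  u = 8 - c
  y = b
  return b
After constant-fold (6 stmts):
  c = 1
  b = 9
  z = 15
  u = 8 - c
  y = b
  return b
After copy-propagate (6 stmts):
  c = 1
  b = 9
  z = 15
  u = 8 - 1
  y = 9
  return 9
After constant-fold (6 stmts):
  c = 1
  b = 9
  z = 15
  u = 7
  y = 9
  return 9
After dead-code-elim (1 stmts):
  return 9
Evaluate:
  c = 1  =>  c = 1
  b = 9  =>  b = 9
  z = 6 + 9  =>  z = 15
  u = 8 - c  =>  u = 7
  y = b  =>  y = 9
  return b = 9

Answer: 9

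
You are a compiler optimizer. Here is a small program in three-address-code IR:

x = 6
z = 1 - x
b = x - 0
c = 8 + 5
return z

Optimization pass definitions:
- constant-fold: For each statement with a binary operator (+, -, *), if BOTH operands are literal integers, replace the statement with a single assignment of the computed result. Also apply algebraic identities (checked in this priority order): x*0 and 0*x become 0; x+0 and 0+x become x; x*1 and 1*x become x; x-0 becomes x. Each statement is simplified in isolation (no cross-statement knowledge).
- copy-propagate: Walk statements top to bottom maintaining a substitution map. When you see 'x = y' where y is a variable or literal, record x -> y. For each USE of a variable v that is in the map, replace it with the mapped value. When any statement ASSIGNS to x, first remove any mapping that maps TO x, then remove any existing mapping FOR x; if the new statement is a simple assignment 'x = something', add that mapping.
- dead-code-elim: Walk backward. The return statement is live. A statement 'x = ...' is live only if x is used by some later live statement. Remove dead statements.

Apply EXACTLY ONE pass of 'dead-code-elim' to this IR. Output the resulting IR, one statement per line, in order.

Answer: x = 6
z = 1 - x
return z

Derivation:
Applying dead-code-elim statement-by-statement:
  [5] return z  -> KEEP (return); live=['z']
  [4] c = 8 + 5  -> DEAD (c not live)
  [3] b = x - 0  -> DEAD (b not live)
  [2] z = 1 - x  -> KEEP; live=['x']
  [1] x = 6  -> KEEP; live=[]
Result (3 stmts):
  x = 6
  z = 1 - x
  return z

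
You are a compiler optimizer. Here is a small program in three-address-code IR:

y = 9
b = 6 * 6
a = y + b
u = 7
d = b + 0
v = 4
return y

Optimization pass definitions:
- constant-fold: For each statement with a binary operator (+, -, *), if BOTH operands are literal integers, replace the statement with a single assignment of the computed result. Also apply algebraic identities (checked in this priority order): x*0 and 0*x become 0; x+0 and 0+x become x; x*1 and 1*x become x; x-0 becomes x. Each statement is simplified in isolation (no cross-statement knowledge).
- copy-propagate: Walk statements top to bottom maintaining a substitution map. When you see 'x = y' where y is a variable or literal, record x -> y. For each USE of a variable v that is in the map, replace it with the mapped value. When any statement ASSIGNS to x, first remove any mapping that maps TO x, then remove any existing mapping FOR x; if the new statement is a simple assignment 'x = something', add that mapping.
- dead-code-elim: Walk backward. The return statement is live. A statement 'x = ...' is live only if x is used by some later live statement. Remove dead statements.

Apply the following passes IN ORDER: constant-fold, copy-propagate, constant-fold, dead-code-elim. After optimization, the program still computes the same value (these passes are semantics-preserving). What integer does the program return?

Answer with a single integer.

Initial IR:
  y = 9
  b = 6 * 6
  a = y + b
  u = 7
  d = b + 0
  v = 4
  return y
After constant-fold (7 stmts):
  y = 9
  b = 36
  a = y + b
  u = 7
  d = b
  v = 4
  return y
After copy-propagate (7 stmts):
  y = 9
  b = 36
  a = 9 + 36
  u = 7
  d = 36
  v = 4
  return 9
After constant-fold (7 stmts):
  y = 9
  b = 36
  a = 45
  u = 7
  d = 36
  v = 4
  return 9
After dead-code-elim (1 stmts):
  return 9
Evaluate:
  y = 9  =>  y = 9
  b = 6 * 6  =>  b = 36
  a = y + b  =>  a = 45
  u = 7  =>  u = 7
  d = b + 0  =>  d = 36
  v = 4  =>  v = 4
  return y = 9

Answer: 9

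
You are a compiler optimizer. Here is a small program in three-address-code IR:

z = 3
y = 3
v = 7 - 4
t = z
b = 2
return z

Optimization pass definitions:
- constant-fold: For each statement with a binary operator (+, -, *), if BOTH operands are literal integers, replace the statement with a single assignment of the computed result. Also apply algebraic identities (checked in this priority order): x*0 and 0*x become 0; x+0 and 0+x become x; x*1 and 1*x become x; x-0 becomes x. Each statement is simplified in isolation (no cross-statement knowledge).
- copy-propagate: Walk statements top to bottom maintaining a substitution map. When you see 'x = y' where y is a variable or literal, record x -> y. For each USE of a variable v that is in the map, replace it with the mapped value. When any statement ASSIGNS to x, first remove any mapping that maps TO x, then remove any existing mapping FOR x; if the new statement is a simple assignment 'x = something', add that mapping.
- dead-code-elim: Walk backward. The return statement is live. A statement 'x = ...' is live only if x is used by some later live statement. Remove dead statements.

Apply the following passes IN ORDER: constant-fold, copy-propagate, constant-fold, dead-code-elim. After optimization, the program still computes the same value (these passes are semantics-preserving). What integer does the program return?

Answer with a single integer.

Initial IR:
  z = 3
  y = 3
  v = 7 - 4
  t = z
  b = 2
  return z
After constant-fold (6 stmts):
  z = 3
  y = 3
  v = 3
  t = z
  b = 2
  return z
After copy-propagate (6 stmts):
  z = 3
  y = 3
  v = 3
  t = 3
  b = 2
  return 3
After constant-fold (6 stmts):
  z = 3
  y = 3
  v = 3
  t = 3
  b = 2
  return 3
After dead-code-elim (1 stmts):
  return 3
Evaluate:
  z = 3  =>  z = 3
  y = 3  =>  y = 3
  v = 7 - 4  =>  v = 3
  t = z  =>  t = 3
  b = 2  =>  b = 2
  return z = 3

Answer: 3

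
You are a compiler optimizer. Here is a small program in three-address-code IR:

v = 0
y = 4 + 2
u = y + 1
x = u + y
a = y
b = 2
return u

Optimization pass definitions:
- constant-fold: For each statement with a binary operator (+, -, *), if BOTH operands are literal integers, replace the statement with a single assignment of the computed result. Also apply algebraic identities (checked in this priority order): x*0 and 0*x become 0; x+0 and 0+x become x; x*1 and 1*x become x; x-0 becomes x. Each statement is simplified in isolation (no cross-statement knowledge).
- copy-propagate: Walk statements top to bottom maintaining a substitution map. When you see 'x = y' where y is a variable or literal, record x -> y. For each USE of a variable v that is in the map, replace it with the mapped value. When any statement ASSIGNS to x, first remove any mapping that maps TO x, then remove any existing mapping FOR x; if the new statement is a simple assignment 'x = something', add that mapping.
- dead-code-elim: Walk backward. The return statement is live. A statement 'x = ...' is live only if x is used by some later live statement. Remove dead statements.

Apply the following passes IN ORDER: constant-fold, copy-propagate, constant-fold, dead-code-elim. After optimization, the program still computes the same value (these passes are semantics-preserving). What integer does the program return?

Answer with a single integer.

Answer: 7

Derivation:
Initial IR:
  v = 0
  y = 4 + 2
  u = y + 1
  x = u + y
  a = y
  b = 2
  return u
After constant-fold (7 stmts):
  v = 0
  y = 6
  u = y + 1
  x = u + y
  a = y
  b = 2
  return u
After copy-propagate (7 stmts):
  v = 0
  y = 6
  u = 6 + 1
  x = u + 6
  a = 6
  b = 2
  return u
After constant-fold (7 stmts):
  v = 0
  y = 6
  u = 7
  x = u + 6
  a = 6
  b = 2
  return u
After dead-code-elim (2 stmts):
  u = 7
  return u
Evaluate:
  v = 0  =>  v = 0
  y = 4 + 2  =>  y = 6
  u = y + 1  =>  u = 7
  x = u + y  =>  x = 13
  a = y  =>  a = 6
  b = 2  =>  b = 2
  return u = 7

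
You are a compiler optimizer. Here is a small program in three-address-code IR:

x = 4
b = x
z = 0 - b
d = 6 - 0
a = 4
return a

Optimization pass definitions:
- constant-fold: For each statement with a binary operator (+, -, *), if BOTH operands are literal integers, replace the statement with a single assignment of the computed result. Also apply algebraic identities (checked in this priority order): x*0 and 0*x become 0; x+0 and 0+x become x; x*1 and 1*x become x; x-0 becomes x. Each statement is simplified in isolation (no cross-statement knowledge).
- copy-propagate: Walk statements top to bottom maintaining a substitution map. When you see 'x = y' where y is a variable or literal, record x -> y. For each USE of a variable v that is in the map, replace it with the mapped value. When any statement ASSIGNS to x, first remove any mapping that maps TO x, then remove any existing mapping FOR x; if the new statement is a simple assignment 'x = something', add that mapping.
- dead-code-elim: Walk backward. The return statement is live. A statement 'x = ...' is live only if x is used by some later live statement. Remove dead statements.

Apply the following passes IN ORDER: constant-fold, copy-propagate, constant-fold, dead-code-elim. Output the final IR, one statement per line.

Initial IR:
  x = 4
  b = x
  z = 0 - b
  d = 6 - 0
  a = 4
  return a
After constant-fold (6 stmts):
  x = 4
  b = x
  z = 0 - b
  d = 6
  a = 4
  return a
After copy-propagate (6 stmts):
  x = 4
  b = 4
  z = 0 - 4
  d = 6
  a = 4
  return 4
After constant-fold (6 stmts):
  x = 4
  b = 4
  z = -4
  d = 6
  a = 4
  return 4
After dead-code-elim (1 stmts):
  return 4

Answer: return 4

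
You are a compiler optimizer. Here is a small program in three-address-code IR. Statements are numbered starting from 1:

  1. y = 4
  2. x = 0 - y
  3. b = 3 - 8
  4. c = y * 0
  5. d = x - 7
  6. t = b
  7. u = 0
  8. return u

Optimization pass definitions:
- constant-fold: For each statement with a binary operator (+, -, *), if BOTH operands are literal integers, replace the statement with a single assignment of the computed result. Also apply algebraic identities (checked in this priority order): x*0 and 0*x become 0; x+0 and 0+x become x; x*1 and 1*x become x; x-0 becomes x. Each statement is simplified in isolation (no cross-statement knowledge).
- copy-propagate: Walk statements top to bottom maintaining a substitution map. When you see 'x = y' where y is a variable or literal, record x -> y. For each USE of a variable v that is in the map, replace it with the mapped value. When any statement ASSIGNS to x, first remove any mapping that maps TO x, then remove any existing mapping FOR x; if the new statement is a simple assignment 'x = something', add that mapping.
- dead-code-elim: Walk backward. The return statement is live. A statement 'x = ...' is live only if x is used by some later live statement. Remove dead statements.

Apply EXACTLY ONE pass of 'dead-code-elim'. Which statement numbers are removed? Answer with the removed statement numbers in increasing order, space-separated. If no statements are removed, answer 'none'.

Answer: 1 2 3 4 5 6

Derivation:
Backward liveness scan:
Stmt 1 'y = 4': DEAD (y not in live set [])
Stmt 2 'x = 0 - y': DEAD (x not in live set [])
Stmt 3 'b = 3 - 8': DEAD (b not in live set [])
Stmt 4 'c = y * 0': DEAD (c not in live set [])
Stmt 5 'd = x - 7': DEAD (d not in live set [])
Stmt 6 't = b': DEAD (t not in live set [])
Stmt 7 'u = 0': KEEP (u is live); live-in = []
Stmt 8 'return u': KEEP (return); live-in = ['u']
Removed statement numbers: [1, 2, 3, 4, 5, 6]
Surviving IR:
  u = 0
  return u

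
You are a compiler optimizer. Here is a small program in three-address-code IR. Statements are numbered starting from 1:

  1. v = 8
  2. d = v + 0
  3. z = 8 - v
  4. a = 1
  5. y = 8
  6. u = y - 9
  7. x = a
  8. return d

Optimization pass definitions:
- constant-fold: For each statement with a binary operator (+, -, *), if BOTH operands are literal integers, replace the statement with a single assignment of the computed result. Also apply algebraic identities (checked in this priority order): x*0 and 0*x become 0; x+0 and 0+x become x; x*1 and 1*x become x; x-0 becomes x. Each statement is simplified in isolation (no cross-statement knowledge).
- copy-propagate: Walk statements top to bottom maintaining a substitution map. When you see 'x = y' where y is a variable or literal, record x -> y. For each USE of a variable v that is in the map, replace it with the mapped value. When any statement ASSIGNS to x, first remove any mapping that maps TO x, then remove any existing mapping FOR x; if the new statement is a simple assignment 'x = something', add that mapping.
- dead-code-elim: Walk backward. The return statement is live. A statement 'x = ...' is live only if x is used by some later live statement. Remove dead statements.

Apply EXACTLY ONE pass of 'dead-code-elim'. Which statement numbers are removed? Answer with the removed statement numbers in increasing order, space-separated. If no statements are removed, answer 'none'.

Backward liveness scan:
Stmt 1 'v = 8': KEEP (v is live); live-in = []
Stmt 2 'd = v + 0': KEEP (d is live); live-in = ['v']
Stmt 3 'z = 8 - v': DEAD (z not in live set ['d'])
Stmt 4 'a = 1': DEAD (a not in live set ['d'])
Stmt 5 'y = 8': DEAD (y not in live set ['d'])
Stmt 6 'u = y - 9': DEAD (u not in live set ['d'])
Stmt 7 'x = a': DEAD (x not in live set ['d'])
Stmt 8 'return d': KEEP (return); live-in = ['d']
Removed statement numbers: [3, 4, 5, 6, 7]
Surviving IR:
  v = 8
  d = v + 0
  return d

Answer: 3 4 5 6 7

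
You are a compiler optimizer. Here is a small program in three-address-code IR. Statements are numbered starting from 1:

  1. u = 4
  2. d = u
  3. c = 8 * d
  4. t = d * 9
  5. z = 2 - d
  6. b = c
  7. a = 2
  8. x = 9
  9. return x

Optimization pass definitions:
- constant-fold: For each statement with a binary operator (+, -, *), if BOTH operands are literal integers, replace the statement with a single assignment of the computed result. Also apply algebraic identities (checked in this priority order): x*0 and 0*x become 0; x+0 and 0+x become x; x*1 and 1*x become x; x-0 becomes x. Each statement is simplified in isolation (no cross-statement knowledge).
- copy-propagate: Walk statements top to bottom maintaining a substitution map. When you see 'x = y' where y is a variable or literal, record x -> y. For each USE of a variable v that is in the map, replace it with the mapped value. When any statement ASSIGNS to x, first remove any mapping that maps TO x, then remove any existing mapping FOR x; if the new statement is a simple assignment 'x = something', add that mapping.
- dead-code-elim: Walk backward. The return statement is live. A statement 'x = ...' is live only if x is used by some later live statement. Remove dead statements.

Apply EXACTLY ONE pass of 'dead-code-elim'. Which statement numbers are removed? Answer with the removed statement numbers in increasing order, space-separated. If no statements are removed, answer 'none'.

Backward liveness scan:
Stmt 1 'u = 4': DEAD (u not in live set [])
Stmt 2 'd = u': DEAD (d not in live set [])
Stmt 3 'c = 8 * d': DEAD (c not in live set [])
Stmt 4 't = d * 9': DEAD (t not in live set [])
Stmt 5 'z = 2 - d': DEAD (z not in live set [])
Stmt 6 'b = c': DEAD (b not in live set [])
Stmt 7 'a = 2': DEAD (a not in live set [])
Stmt 8 'x = 9': KEEP (x is live); live-in = []
Stmt 9 'return x': KEEP (return); live-in = ['x']
Removed statement numbers: [1, 2, 3, 4, 5, 6, 7]
Surviving IR:
  x = 9
  return x

Answer: 1 2 3 4 5 6 7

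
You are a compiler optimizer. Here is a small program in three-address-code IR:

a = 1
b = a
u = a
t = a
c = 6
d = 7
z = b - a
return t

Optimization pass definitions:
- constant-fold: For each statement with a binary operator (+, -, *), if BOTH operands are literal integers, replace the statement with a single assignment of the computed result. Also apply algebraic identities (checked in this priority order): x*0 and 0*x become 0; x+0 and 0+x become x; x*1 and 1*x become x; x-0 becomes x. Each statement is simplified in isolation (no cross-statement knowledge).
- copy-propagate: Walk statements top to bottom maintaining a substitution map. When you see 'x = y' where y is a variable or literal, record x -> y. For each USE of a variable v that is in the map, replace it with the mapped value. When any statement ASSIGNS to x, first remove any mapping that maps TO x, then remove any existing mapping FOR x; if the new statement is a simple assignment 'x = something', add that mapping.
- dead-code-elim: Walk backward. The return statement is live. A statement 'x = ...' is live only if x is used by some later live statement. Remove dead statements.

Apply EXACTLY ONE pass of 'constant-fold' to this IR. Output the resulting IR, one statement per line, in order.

Answer: a = 1
b = a
u = a
t = a
c = 6
d = 7
z = b - a
return t

Derivation:
Applying constant-fold statement-by-statement:
  [1] a = 1  (unchanged)
  [2] b = a  (unchanged)
  [3] u = a  (unchanged)
  [4] t = a  (unchanged)
  [5] c = 6  (unchanged)
  [6] d = 7  (unchanged)
  [7] z = b - a  (unchanged)
  [8] return t  (unchanged)
Result (8 stmts):
  a = 1
  b = a
  u = a
  t = a
  c = 6
  d = 7
  z = b - a
  return t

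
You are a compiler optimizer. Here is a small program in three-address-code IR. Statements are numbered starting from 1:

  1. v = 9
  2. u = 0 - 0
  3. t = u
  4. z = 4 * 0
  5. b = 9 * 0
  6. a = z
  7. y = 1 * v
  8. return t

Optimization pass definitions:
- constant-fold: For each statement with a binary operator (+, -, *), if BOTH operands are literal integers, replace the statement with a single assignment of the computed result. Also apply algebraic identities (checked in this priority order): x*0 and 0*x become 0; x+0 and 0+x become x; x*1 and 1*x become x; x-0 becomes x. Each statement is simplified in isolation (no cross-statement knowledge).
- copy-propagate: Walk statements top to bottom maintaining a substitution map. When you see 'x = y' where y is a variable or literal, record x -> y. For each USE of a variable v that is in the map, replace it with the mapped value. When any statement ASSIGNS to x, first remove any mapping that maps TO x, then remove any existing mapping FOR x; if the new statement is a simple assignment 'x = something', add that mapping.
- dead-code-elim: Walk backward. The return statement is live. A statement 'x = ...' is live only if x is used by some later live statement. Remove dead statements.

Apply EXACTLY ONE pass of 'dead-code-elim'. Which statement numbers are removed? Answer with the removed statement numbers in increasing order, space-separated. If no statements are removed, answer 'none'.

Backward liveness scan:
Stmt 1 'v = 9': DEAD (v not in live set [])
Stmt 2 'u = 0 - 0': KEEP (u is live); live-in = []
Stmt 3 't = u': KEEP (t is live); live-in = ['u']
Stmt 4 'z = 4 * 0': DEAD (z not in live set ['t'])
Stmt 5 'b = 9 * 0': DEAD (b not in live set ['t'])
Stmt 6 'a = z': DEAD (a not in live set ['t'])
Stmt 7 'y = 1 * v': DEAD (y not in live set ['t'])
Stmt 8 'return t': KEEP (return); live-in = ['t']
Removed statement numbers: [1, 4, 5, 6, 7]
Surviving IR:
  u = 0 - 0
  t = u
  return t

Answer: 1 4 5 6 7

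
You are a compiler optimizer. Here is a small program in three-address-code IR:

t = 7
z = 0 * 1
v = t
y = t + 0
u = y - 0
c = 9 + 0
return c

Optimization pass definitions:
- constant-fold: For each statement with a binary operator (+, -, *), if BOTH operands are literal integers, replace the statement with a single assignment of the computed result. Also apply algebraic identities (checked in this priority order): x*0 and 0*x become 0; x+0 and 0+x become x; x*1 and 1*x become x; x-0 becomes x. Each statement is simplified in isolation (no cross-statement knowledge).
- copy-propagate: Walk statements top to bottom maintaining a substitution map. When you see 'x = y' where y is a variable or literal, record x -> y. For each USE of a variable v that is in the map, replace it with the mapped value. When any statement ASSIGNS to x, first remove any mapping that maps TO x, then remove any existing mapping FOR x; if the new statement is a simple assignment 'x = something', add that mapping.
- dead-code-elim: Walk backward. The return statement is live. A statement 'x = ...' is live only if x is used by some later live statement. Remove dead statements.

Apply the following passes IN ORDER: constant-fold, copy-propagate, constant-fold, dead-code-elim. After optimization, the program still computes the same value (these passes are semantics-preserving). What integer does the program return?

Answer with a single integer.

Initial IR:
  t = 7
  z = 0 * 1
  v = t
  y = t + 0
  u = y - 0
  c = 9 + 0
  return c
After constant-fold (7 stmts):
  t = 7
  z = 0
  v = t
  y = t
  u = y
  c = 9
  return c
After copy-propagate (7 stmts):
  t = 7
  z = 0
  v = 7
  y = 7
  u = 7
  c = 9
  return 9
After constant-fold (7 stmts):
  t = 7
  z = 0
  v = 7
  y = 7
  u = 7
  c = 9
  return 9
After dead-code-elim (1 stmts):
  return 9
Evaluate:
  t = 7  =>  t = 7
  z = 0 * 1  =>  z = 0
  v = t  =>  v = 7
  y = t + 0  =>  y = 7
  u = y - 0  =>  u = 7
  c = 9 + 0  =>  c = 9
  return c = 9

Answer: 9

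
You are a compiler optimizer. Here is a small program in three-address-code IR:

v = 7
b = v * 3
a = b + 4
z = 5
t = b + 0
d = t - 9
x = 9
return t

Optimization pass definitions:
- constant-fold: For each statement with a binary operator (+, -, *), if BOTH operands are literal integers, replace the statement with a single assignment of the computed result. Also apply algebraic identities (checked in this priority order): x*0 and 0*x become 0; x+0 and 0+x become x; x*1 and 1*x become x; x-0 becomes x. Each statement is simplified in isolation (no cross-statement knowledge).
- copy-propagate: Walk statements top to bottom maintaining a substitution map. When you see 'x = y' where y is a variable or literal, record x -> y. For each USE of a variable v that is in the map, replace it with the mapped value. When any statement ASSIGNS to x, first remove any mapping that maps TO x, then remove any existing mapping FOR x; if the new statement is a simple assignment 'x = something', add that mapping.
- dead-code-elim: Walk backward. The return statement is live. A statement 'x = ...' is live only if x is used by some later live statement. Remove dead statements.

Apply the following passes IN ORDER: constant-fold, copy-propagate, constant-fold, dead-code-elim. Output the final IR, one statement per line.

Answer: b = 21
return b

Derivation:
Initial IR:
  v = 7
  b = v * 3
  a = b + 4
  z = 5
  t = b + 0
  d = t - 9
  x = 9
  return t
After constant-fold (8 stmts):
  v = 7
  b = v * 3
  a = b + 4
  z = 5
  t = b
  d = t - 9
  x = 9
  return t
After copy-propagate (8 stmts):
  v = 7
  b = 7 * 3
  a = b + 4
  z = 5
  t = b
  d = b - 9
  x = 9
  return b
After constant-fold (8 stmts):
  v = 7
  b = 21
  a = b + 4
  z = 5
  t = b
  d = b - 9
  x = 9
  return b
After dead-code-elim (2 stmts):
  b = 21
  return b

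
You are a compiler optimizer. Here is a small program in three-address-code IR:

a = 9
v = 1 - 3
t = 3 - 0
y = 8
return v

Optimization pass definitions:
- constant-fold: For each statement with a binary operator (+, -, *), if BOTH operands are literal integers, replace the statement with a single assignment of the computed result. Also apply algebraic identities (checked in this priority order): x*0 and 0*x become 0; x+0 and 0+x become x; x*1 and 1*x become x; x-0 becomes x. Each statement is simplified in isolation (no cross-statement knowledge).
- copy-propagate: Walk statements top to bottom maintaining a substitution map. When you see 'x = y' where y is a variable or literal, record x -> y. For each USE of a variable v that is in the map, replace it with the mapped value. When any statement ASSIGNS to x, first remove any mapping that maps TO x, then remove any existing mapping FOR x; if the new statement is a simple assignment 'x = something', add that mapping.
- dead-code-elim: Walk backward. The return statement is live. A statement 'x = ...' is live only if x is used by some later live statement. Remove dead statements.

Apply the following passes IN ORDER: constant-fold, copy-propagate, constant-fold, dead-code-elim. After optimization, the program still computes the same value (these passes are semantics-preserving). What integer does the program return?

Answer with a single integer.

Answer: -2

Derivation:
Initial IR:
  a = 9
  v = 1 - 3
  t = 3 - 0
  y = 8
  return v
After constant-fold (5 stmts):
  a = 9
  v = -2
  t = 3
  y = 8
  return v
After copy-propagate (5 stmts):
  a = 9
  v = -2
  t = 3
  y = 8
  return -2
After constant-fold (5 stmts):
  a = 9
  v = -2
  t = 3
  y = 8
  return -2
After dead-code-elim (1 stmts):
  return -2
Evaluate:
  a = 9  =>  a = 9
  v = 1 - 3  =>  v = -2
  t = 3 - 0  =>  t = 3
  y = 8  =>  y = 8
  return v = -2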